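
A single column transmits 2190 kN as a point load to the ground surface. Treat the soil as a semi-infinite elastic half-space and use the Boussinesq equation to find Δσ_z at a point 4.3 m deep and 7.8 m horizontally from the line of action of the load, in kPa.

Δσ_z ≈ 1.48 kPa

Boussinesq vertical stress below a point load on an elastic half-space:
Δσ_z = 3P/(2πz²) · [1 + (r/z)²]^(−5/2)
r/z = 7.8/4.3 = 1.814; [1+(r/z)²]^(−5/2) = 0.026227.
Δσ_z = 3×2190/(2π×4.3²) × 0.026227 = 56.552 × 0.026227 = 1.483 kPa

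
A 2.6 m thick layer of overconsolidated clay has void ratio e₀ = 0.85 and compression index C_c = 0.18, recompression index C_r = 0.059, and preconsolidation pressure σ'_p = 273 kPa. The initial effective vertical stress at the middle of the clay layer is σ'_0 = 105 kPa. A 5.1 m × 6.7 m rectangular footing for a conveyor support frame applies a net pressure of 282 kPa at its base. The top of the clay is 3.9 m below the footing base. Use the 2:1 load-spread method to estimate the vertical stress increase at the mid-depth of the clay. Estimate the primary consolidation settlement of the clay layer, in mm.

S_c ≈ 20.1 mm

Mid-depth of clay below the footing base: z = 3.9 + 2.6/2 = 5.2 m.
Stress increase at mid-clay by the 2:1 spreading method:
Δσ = qBL/((B+z)(L+z)) = 282×5.1×6.7/((5.1+5.2)(6.7+5.2)) = 78.616 kPa
Final effective stress: σ'_f = 105 + 78.616 = 183.62 kPa.
σ'_f = 183.62 ≤ σ'_p = 273 kPa, so the clay remains overconsolidated and only the recompression index applies:
S_c = C_r·H/(1+e₀)·log₁₀(σ'_f/σ'_0) = 0.059×2.6/1.85×log₁₀(183.62/105)
    = 0.082919 × 0.24273 = 0.02013 m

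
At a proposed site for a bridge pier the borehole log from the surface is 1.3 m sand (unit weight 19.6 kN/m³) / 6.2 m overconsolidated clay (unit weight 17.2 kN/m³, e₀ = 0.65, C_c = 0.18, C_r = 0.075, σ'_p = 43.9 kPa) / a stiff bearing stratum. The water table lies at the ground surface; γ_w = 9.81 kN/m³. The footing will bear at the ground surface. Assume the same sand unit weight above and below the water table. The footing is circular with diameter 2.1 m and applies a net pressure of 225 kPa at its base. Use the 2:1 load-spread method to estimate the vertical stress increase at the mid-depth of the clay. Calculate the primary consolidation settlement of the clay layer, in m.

S_c ≈ 0.113 m

Mid-depth of clay below the ground surface: z = 1.3 + 6.2/2 = 4.4 m.
Total vertical stress at mid-clay: σ_v = 19.6×1.3 + 17.2×3.1 = 78.8 kPa.
Pore pressure: u = 9.81×(4.4 − 0) = 43.164 kPa.
Initial effective stress: σ'_0 = σ_v − u = 78.8 − 43.164 = 35.636 kPa.
Stress increase at mid-clay by the 2:1 spreading method:
Δσ ≈ qD²/(D+z)² = 225×2.1²/(2.1+4.4)² = 23.485 kPa
Final effective stress: σ'_f = 35.636 + 23.485 = 59.121 kPa.
σ'_f = 59.121 > σ'_p = 43.9 kPa, so the stress path crosses the preconsolidation pressure — recompression up to σ'_p, then virgin compression beyond:
S_c = H/(1+e₀)·[C_r·log₁₀(σ'_p/σ'_0) + C_c·log₁₀(σ'_f/σ'_p)]
    = 6.2/1.65 × [0.075×log₁₀(43.9/35.636) + 0.18×log₁₀(59.121/43.9)]
    = 3.7576 × [0.0067932 + 0.02327] = 0.113 m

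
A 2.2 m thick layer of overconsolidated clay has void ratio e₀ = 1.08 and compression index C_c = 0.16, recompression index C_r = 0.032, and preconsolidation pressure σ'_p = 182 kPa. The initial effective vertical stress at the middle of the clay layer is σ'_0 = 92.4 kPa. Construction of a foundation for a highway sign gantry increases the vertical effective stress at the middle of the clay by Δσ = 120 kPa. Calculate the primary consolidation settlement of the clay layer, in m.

S_c ≈ 0.0213 m

Final effective stress: σ'_f = 92.4 + 120 = 212.4 kPa.
σ'_f = 212.4 > σ'_p = 182 kPa, so the stress path crosses the preconsolidation pressure — recompression up to σ'_p, then virgin compression beyond:
S_c = H/(1+e₀)·[C_r·log₁₀(σ'_p/σ'_0) + C_c·log₁₀(σ'_f/σ'_p)]
    = 2.2/2.08 × [0.032×log₁₀(182/92.4) + 0.16×log₁₀(212.4/182)]
    = 1.0577 × [0.0094208 + 0.010733] = 0.02132 m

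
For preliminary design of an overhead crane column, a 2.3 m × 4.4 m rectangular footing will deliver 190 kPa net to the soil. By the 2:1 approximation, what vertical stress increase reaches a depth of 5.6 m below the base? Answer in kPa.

By the 2:1 method the load spreads at 1 horizontal : 2 vertical, so at depth z the loaded area has grown by z in each plan dimension:
Δσ = qBL/((B+z)(L+z)) = 190×2.3×4.4/((2.3+5.6)(4.4+5.6)) = 24.339 kPa

Δσ_z ≈ 24.3 kPa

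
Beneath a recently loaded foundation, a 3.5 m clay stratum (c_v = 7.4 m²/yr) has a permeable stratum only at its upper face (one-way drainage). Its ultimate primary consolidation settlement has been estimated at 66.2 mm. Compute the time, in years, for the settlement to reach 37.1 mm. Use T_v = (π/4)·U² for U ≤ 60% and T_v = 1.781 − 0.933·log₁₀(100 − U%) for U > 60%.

t ≈ 0.408 years

Drainage path length: H_d = H = 3.5 m (single drainage).
U = S(t)/S_ult = 37.1/66.2 = 0.5604.
U ≤ 60%: T_v = (π/4)·U² = (π/4)×0.56042² = 0.24667.
t = T_v·H_d²/c_v = 0.24667×3.5²/7.4 = 0.4083 years.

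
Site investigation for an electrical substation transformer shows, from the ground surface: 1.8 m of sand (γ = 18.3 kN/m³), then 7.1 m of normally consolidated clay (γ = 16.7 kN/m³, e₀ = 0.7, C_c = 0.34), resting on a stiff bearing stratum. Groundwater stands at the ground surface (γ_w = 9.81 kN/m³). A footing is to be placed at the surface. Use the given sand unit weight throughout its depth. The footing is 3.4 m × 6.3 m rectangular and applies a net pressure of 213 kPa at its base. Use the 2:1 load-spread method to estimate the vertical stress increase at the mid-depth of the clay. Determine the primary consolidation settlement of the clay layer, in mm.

S_c ≈ 465 mm

Mid-depth of clay below the ground surface: z = 1.8 + 7.1/2 = 5.35 m.
Total vertical stress at mid-clay: σ_v = 18.3×1.8 + 16.7×3.55 = 92.225 kPa.
Pore pressure: u = 9.81×(5.35 − 0) = 52.483 kPa.
Initial effective stress: σ'_0 = σ_v − u = 92.225 − 52.483 = 39.742 kPa.
Stress increase at mid-clay by the 2:1 spreading method:
Δσ = qBL/((B+z)(L+z)) = 213×3.4×6.3/((3.4+5.35)(6.3+5.35)) = 44.757 kPa
Final effective stress: σ'_f = σ'_0 + Δσ = 39.742 + 44.757 = 84.499 kPa.
Normally consolidated clay, so the full stress increment lies on the virgin compression line:
S_c = C_c·H/(1+e₀)·log₁₀(σ'_f/σ'_0) = 0.34×7.1/(1+0.7)×log₁₀(84.499/39.742)
    = 1.42 × 0.3276 = 0.4652 m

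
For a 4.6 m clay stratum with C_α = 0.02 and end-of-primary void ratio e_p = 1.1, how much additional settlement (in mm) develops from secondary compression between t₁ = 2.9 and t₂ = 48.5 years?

S_s ≈ 53.6 mm

Secondary compression: S_s = C_α·H/(1+e_p)·log₁₀(t₂/t₁)
S_s = 0.02×4.6/(1+1.1)×log₁₀(48.5/2.9)
    = 0.04381 × 1.223 = 0.05359 m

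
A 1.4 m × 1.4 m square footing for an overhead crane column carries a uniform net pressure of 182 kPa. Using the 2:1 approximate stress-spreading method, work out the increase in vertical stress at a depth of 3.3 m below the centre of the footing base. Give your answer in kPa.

Δσ_z ≈ 16.1 kPa

By the 2:1 method the load spreads at 1 horizontal : 2 vertical, so at depth z the loaded area has grown by z in each plan dimension:
Δσ = qBL/((B+z)(L+z)) = 182×1.4×1.4/((1.4+3.3)(1.4+3.3)) = 16.148 kPa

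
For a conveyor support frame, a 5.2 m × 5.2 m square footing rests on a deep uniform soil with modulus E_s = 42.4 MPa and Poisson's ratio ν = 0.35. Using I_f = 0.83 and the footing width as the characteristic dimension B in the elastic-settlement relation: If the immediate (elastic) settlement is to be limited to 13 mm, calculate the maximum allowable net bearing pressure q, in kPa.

E_s = 42.4 MPa = 42400 kPa.
S_e = q·B·(1−ν²)/E_s · I_f  ⇒  q = S_e·E_s / (B·(1−ν²)·I_f).
q = 0.013 × 42400 / (5.2 × 0.8775 × 0.83) = 145.5 kPa

q ≈ 146 kPa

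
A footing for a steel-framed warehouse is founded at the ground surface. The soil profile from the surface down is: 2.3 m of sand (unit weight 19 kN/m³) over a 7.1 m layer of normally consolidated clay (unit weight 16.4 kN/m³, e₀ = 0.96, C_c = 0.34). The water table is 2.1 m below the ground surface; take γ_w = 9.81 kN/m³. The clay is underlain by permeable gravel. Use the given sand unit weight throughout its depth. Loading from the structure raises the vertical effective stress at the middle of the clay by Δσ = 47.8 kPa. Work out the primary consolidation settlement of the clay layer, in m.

S_c ≈ 0.294 m

Mid-depth of clay below the ground surface: z = 2.3 + 7.1/2 = 5.85 m.
Total vertical stress at mid-clay: σ_v = 19×2.3 + 16.4×3.55 = 101.92 kPa.
Pore pressure: u = 9.81×(5.85 − 2.1) = 36.788 kPa.
Initial effective stress: σ'_0 = σ_v − u = 101.92 − 36.788 = 65.132 kPa.
Final effective stress: σ'_f = σ'_0 + Δσ = 65.132 + 47.8 = 112.93 kPa.
Normally consolidated clay, so the full stress increment lies on the virgin compression line:
S_c = C_c·H/(1+e₀)·log₁₀(σ'_f/σ'_0) = 0.34×7.1/(1+0.96)×log₁₀(112.93/65.132)
    = 1.2316 × 0.23901 = 0.2944 m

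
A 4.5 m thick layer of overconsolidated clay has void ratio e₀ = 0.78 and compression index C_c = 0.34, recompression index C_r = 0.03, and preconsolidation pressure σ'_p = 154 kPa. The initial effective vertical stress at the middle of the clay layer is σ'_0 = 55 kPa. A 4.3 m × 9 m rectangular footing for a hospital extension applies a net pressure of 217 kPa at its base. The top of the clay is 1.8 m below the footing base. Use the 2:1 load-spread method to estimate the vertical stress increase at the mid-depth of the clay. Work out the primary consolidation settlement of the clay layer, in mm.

S_c ≈ 28.9 mm

Mid-depth of clay below the footing base: z = 1.8 + 4.5/2 = 4.05 m.
Stress increase at mid-clay by the 2:1 spreading method:
Δσ = qBL/((B+z)(L+z)) = 217×4.3×9/((4.3+4.05)(9+4.05)) = 77.068 kPa
Final effective stress: σ'_f = 55 + 77.068 = 132.07 kPa.
σ'_f = 132.07 ≤ σ'_p = 154 kPa, so the clay remains overconsolidated and only the recompression index applies:
S_c = C_r·H/(1+e₀)·log₁₀(σ'_f/σ'_0) = 0.03×4.5/1.78×log₁₀(132.07/55)
    = 0.075843 × 0.38044 = 0.02885 m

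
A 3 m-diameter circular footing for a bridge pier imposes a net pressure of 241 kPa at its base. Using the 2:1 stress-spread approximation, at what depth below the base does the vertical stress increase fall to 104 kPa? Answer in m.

z ≈ 1.57 m

2:1 spreading — at depth z the loaded area has grown by z in each plan dimension:
qD²/(D+z)² = Δσ_z ⇒ z = D(√(q/Δσ_z) − 1) = 3×(√(241/104) − 1) = 1.567 m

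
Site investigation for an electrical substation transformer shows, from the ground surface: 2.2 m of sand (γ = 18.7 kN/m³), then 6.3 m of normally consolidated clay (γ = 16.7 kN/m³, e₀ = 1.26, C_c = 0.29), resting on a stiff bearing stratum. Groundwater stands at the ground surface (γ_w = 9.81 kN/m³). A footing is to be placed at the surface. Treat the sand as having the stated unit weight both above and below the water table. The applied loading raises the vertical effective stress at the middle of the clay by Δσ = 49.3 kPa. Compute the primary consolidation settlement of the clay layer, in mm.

S_c ≈ 276 mm

Mid-depth of clay below the ground surface: z = 2.2 + 6.3/2 = 5.35 m.
Total vertical stress at mid-clay: σ_v = 18.7×2.2 + 16.7×3.15 = 93.745 kPa.
Pore pressure: u = 9.81×(5.35 − 0) = 52.483 kPa.
Initial effective stress: σ'_0 = σ_v − u = 93.745 − 52.483 = 41.262 kPa.
Final effective stress: σ'_f = σ'_0 + Δσ = 41.262 + 49.3 = 90.562 kPa.
Normally consolidated clay, so the full stress increment lies on the virgin compression line:
S_c = C_c·H/(1+e₀)·log₁₀(σ'_f/σ'_0) = 0.29×6.3/(1+1.26)×log₁₀(90.562/41.262)
    = 0.80841 × 0.3414 = 0.276 m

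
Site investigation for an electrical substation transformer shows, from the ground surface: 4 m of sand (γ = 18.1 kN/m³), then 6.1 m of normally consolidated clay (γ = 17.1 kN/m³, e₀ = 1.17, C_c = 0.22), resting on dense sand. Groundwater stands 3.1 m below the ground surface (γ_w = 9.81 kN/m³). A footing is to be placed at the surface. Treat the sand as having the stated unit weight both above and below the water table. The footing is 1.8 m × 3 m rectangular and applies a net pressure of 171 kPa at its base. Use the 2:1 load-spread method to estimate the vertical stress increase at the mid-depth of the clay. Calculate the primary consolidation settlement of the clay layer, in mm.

Mid-depth of clay below the ground surface: z = 4 + 6.1/2 = 7.05 m.
Total vertical stress at mid-clay: σ_v = 18.1×4 + 17.1×3.05 = 124.56 kPa.
Pore pressure: u = 9.81×(7.05 − 3.1) = 38.75 kPa.
Initial effective stress: σ'_0 = σ_v − u = 124.56 − 38.75 = 85.81 kPa.
Stress increase at mid-clay by the 2:1 spreading method:
Δσ = qBL/((B+z)(L+z)) = 171×1.8×3/((1.8+7.05)(3+7.05)) = 10.382 kPa
Final effective stress: σ'_f = σ'_0 + Δσ = 85.81 + 10.382 = 96.192 kPa.
Normally consolidated clay, so the full stress increment lies on the virgin compression line:
S_c = C_c·H/(1+e₀)·log₁₀(σ'_f/σ'_0) = 0.22×6.1/(1+1.17)×log₁₀(96.192/85.81)
    = 0.61843 × 0.049601 = 0.03067 m

S_c ≈ 30.7 mm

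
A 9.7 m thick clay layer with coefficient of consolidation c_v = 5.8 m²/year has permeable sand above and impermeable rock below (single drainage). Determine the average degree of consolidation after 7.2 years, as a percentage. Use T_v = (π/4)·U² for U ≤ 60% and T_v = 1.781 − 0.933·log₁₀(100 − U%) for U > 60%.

U ≈ 72.9 %

Drainage path length: H_d = H = 9.7 m (single drainage).
T_v = c_v·t/H_d² = 5.8×7.2/9.7² = 0.44383.
T_v = 0.44383 corresponds to the U > 60% branch:
U = 1 − 10^((1.781 − T_v)/0.933)/100 = 0.7289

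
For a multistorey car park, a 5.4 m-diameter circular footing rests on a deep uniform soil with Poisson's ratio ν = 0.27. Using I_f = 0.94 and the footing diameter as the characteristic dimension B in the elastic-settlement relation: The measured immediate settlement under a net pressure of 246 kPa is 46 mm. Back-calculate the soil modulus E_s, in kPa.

S_e = q·B·(1−ν²)/E_s · I_f  ⇒  E_s = q·B·(1−ν²)·I_f / S_e.
E_s = 246 × 5.4 × 0.9271 × 0.94 / 0.046 = 25170 kPa

E_s ≈ 25200 kPa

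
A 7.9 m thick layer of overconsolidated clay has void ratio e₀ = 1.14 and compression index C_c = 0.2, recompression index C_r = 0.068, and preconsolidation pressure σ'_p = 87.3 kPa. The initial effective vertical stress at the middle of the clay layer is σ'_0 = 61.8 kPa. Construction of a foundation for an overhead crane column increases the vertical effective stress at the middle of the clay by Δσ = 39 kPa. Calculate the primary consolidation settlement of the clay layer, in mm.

S_c ≈ 83.8 mm

Final effective stress: σ'_f = 61.8 + 39 = 100.8 kPa.
σ'_f = 100.8 > σ'_p = 87.3 kPa, so the stress path crosses the preconsolidation pressure — recompression up to σ'_p, then virgin compression beyond:
S_c = H/(1+e₀)·[C_r·log₁₀(σ'_p/σ'_0) + C_c·log₁₀(σ'_f/σ'_p)]
    = 7.9/2.14 × [0.068×log₁₀(87.3/61.8) + 0.2×log₁₀(100.8/87.3)]
    = 3.6916 × [0.010202 + 0.012489] = 0.08377 m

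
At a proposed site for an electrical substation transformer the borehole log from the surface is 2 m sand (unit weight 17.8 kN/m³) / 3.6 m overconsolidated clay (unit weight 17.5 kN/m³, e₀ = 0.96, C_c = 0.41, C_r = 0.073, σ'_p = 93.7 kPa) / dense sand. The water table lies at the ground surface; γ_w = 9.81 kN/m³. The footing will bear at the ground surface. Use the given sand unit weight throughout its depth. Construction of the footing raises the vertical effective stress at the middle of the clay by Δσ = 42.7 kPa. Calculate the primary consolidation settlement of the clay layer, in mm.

Mid-depth of clay below the ground surface: z = 2 + 3.6/2 = 3.8 m.
Total vertical stress at mid-clay: σ_v = 17.8×2 + 17.5×1.8 = 67.1 kPa.
Pore pressure: u = 9.81×(3.8 − 0) = 37.278 kPa.
Initial effective stress: σ'_0 = σ_v − u = 67.1 − 37.278 = 29.822 kPa.
Final effective stress: σ'_f = 29.822 + 42.7 = 72.522 kPa.
σ'_f = 72.522 ≤ σ'_p = 93.7 kPa, so the clay remains overconsolidated and only the recompression index applies:
S_c = C_r·H/(1+e₀)·log₁₀(σ'_f/σ'_0) = 0.073×3.6/1.96×log₁₀(72.522/29.822)
    = 0.13408 × 0.38593 = 0.05175 m

S_c ≈ 51.7 mm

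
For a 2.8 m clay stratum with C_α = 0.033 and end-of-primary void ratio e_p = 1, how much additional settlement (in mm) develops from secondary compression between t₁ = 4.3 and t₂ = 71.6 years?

Secondary compression: S_s = C_α·H/(1+e_p)·log₁₀(t₂/t₁)
S_s = 0.033×2.8/(1+1)×log₁₀(71.6/4.3)
    = 0.0462 × 1.221 = 0.05643 m

S_s ≈ 56.4 mm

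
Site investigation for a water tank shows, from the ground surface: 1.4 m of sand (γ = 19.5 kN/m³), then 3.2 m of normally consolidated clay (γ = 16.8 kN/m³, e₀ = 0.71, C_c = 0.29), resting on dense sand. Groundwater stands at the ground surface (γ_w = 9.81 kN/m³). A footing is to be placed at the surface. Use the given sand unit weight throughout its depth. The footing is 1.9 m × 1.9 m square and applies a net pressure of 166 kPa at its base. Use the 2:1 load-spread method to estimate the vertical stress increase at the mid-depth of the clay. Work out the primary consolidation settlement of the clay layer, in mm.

S_c ≈ 164 mm

Mid-depth of clay below the ground surface: z = 1.4 + 3.2/2 = 3 m.
Total vertical stress at mid-clay: σ_v = 19.5×1.4 + 16.8×1.6 = 54.18 kPa.
Pore pressure: u = 9.81×(3 − 0) = 29.43 kPa.
Initial effective stress: σ'_0 = σ_v − u = 54.18 − 29.43 = 24.75 kPa.
Stress increase at mid-clay by the 2:1 spreading method:
Δσ = qBL/((B+z)(L+z)) = 166×1.9×1.9/((1.9+3)(1.9+3)) = 24.959 kPa
Final effective stress: σ'_f = σ'_0 + Δσ = 24.75 + 24.959 = 49.709 kPa.
Normally consolidated clay, so the full stress increment lies on the virgin compression line:
S_c = C_c·H/(1+e₀)·log₁₀(σ'_f/σ'_0) = 0.29×3.2/(1+0.71)×log₁₀(49.709/24.75)
    = 0.54269 × 0.30286 = 0.1644 m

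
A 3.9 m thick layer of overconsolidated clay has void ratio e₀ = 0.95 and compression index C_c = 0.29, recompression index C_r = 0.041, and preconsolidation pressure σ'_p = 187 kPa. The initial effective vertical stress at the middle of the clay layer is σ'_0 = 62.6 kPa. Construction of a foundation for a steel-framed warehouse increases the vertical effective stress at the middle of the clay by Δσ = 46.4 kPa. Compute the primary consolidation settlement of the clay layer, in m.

S_c ≈ 0.0197 m

Final effective stress: σ'_f = 62.6 + 46.4 = 109 kPa.
σ'_f = 109 ≤ σ'_p = 187 kPa, so the clay remains overconsolidated and only the recompression index applies:
S_c = C_r·H/(1+e₀)·log₁₀(σ'_f/σ'_0) = 0.041×3.9/1.95×log₁₀(109/62.6)
    = 0.082 × 0.24085 = 0.01975 m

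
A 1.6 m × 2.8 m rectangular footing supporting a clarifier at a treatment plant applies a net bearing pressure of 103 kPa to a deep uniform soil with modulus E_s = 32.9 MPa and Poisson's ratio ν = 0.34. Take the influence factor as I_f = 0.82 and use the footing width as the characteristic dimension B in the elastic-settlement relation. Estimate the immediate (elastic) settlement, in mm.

S_e ≈ 3.63 mm

Immediate (elastic) settlement: S_e = q·B·(1−ν²)/E_s · I_f.
E_s = 32.9 MPa = 32900 kPa.
S_e = 103 × 1.6 × (1 − 0.34²) / 32900 × 0.82
    = 103 × 1.6 × 0.8844 / 32900 × 0.82
    = 0.003633 m = 3.633 mm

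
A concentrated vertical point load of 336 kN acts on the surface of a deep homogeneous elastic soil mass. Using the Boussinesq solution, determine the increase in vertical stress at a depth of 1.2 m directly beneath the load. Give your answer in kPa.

Boussinesq vertical stress below a point load on an elastic half-space:
Δσ_z = 3P/(2πz²) · [1 + (r/z)²]^(−5/2)
r/z = 0/1.2 = 0; [1+(r/z)²]^(−5/2) = 1.
Δσ_z = 3×336/(2π×1.2²) × 1 = 111.41 × 1 = 111.4 kPa

Δσ_z ≈ 111 kPa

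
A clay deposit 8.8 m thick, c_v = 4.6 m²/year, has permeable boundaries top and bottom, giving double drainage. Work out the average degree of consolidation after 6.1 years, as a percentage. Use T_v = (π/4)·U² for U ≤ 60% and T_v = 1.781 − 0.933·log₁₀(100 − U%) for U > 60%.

Drainage path length: H_d = H/2 = 4.4 m (double drainage).
T_v = c_v·t/H_d² = 4.6×6.1/4.4² = 1.4494.
T_v = 1.4494 corresponds to the U > 60% branch:
U = 1 − 10^((1.781 − T_v)/0.933)/100 = 0.9773

U ≈ 97.7 %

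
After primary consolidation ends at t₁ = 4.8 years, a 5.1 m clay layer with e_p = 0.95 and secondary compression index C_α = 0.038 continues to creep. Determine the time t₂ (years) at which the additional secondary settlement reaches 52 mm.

S_s = C_α·H/(1+e_p)·log₁₀(t₂/t₁) ⇒ log₁₀(t₂/t₁) = S_s·(1+e_p)/(C_α·H).
log₁₀(t₂/t₁) = 0.052 × (1+0.95) / (0.038×5.1) = 0.5232
t₂ = t₁ × 10^0.5232 = 4.8 × 3.336 = 16.01 years

t₂ ≈ 16 years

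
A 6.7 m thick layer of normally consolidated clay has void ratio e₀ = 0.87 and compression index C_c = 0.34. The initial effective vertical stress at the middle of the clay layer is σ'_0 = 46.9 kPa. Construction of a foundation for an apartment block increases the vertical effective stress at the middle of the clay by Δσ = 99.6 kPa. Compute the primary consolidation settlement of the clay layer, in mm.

Final effective stress: σ'_f = σ'_0 + Δσ = 46.9 + 99.6 = 146.5 kPa.
Normally consolidated clay, so the full stress increment lies on the virgin compression line:
S_c = C_c·H/(1+e₀)·log₁₀(σ'_f/σ'_0) = 0.34×6.7/(1+0.87)×log₁₀(146.5/46.9)
    = 1.2182 × 0.49466 = 0.6026 m

S_c ≈ 603 mm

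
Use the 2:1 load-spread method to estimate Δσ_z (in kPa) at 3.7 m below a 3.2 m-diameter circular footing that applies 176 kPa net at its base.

By the 2:1 method the load spreads at 1 horizontal : 2 vertical, so at depth z the loaded area has grown by z in each plan dimension:
Δσ ≈ qD²/(D+z)² = 176×3.2²/(3.2+3.7)² = 37.854 kPa

Δσ_z ≈ 37.9 kPa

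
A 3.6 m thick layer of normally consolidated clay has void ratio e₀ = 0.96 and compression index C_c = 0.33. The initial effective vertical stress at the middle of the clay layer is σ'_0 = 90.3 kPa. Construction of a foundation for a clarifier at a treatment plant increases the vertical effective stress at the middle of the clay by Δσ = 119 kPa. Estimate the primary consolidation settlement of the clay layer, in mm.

Final effective stress: σ'_f = σ'_0 + Δσ = 90.3 + 119 = 209.3 kPa.
Normally consolidated clay, so the full stress increment lies on the virgin compression line:
S_c = C_c·H/(1+e₀)·log₁₀(σ'_f/σ'_0) = 0.33×3.6/(1+0.96)×log₁₀(209.3/90.3)
    = 0.60612 × 0.36508 = 0.2213 m

S_c ≈ 221 mm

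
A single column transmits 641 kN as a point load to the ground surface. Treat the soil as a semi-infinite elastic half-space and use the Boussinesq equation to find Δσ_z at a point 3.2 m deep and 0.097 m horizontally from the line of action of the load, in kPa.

Boussinesq vertical stress below a point load on an elastic half-space:
Δσ_z = 3P/(2πz²) · [1 + (r/z)²]^(−5/2)
r/z = 0.097/3.2 = 0.030312; [1+(r/z)²]^(−5/2) = 0.99771.
Δσ_z = 3×641/(2π×3.2²) × 0.99771 = 29.888 × 0.99771 = 29.82 kPa

Δσ_z ≈ 29.8 kPa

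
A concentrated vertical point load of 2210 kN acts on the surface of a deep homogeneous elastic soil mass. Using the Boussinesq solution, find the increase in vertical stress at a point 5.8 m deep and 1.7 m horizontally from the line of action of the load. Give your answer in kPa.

Boussinesq vertical stress below a point load on an elastic half-space:
Δσ_z = 3P/(2πz²) · [1 + (r/z)²]^(−5/2)
r/z = 1.7/5.8 = 0.2931; [1+(r/z)²]^(−5/2) = 0.8138.
Δσ_z = 3×2210/(2π×5.8²) × 0.8138 = 31.367 × 0.8138 = 25.53 kPa

Δσ_z ≈ 25.5 kPa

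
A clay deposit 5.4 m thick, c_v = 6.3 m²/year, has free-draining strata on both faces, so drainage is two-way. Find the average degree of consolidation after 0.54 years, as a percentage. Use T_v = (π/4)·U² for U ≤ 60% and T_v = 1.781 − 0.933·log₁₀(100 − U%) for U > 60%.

Drainage path length: H_d = H/2 = 2.7 m (double drainage).
T_v = c_v·t/H_d² = 6.3×0.54/2.7² = 0.46667.
T_v = 0.46667 corresponds to the U > 60% branch:
U = 1 − 10^((1.781 − T_v)/0.933)/100 = 0.7437

U ≈ 74.4 %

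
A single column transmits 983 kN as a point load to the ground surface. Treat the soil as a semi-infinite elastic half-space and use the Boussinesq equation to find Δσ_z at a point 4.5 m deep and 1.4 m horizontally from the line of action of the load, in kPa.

Boussinesq vertical stress below a point load on an elastic half-space:
Δσ_z = 3P/(2πz²) · [1 + (r/z)²]^(−5/2)
r/z = 1.4/4.5 = 0.31111; [1+(r/z)²]^(−5/2) = 0.79376.
Δσ_z = 3×983/(2π×4.5²) × 0.79376 = 23.178 × 0.79376 = 18.4 kPa

Δσ_z ≈ 18.4 kPa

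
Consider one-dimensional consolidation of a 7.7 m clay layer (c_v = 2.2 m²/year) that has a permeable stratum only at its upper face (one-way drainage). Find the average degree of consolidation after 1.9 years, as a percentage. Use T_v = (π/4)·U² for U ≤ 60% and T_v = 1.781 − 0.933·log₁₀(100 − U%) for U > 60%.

Drainage path length: H_d = H = 7.7 m (single drainage).
T_v = c_v·t/H_d² = 2.2×1.9/7.7² = 0.070501.
T_v = 0.070501 corresponds to the U ≤ 60% branch:
U = √(4T_v/π) = 0.2996

U ≈ 30 %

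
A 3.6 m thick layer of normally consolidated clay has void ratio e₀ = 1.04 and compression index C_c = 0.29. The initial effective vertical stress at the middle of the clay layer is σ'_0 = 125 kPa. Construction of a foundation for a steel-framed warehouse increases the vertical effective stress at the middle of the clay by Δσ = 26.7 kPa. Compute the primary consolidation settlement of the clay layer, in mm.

Final effective stress: σ'_f = σ'_0 + Δσ = 125 + 26.7 = 151.7 kPa.
Normally consolidated clay, so the full stress increment lies on the virgin compression line:
S_c = C_c·H/(1+e₀)·log₁₀(σ'_f/σ'_0) = 0.29×3.6/(1+1.04)×log₁₀(151.7/125)
    = 0.51176 × 0.084076 = 0.04303 m

S_c ≈ 43 mm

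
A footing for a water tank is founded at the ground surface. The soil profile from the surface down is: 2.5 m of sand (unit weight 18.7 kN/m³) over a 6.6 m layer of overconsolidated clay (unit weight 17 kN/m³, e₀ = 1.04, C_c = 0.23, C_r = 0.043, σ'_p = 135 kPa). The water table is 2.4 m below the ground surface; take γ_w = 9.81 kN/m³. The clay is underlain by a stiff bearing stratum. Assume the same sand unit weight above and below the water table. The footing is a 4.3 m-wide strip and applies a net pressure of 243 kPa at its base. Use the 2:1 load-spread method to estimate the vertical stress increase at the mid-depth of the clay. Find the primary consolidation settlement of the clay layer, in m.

Mid-depth of clay below the ground surface: z = 2.5 + 6.6/2 = 5.8 m.
Total vertical stress at mid-clay: σ_v = 18.7×2.5 + 17×3.3 = 102.85 kPa.
Pore pressure: u = 9.81×(5.8 − 2.4) = 33.354 kPa.
Initial effective stress: σ'_0 = σ_v − u = 102.85 − 33.354 = 69.496 kPa.
Stress increase at mid-clay by the 2:1 spreading method:
Δσ = qB/(B+z) = 243×4.3/(4.3+5.8) = 103.46 kPa
Final effective stress: σ'_f = 69.496 + 103.46 = 172.96 kPa.
σ'_f = 172.96 > σ'_p = 135 kPa, so the stress path crosses the preconsolidation pressure — recompression up to σ'_p, then virgin compression beyond:
S_c = H/(1+e₀)·[C_r·log₁₀(σ'_p/σ'_0) + C_c·log₁₀(σ'_f/σ'_p)]
    = 6.6/2.04 × [0.043×log₁₀(135/69.496) + 0.23×log₁₀(172.96/135)]
    = 3.2353 × [0.0124 + 0.024751] = 0.1202 m

S_c ≈ 0.12 m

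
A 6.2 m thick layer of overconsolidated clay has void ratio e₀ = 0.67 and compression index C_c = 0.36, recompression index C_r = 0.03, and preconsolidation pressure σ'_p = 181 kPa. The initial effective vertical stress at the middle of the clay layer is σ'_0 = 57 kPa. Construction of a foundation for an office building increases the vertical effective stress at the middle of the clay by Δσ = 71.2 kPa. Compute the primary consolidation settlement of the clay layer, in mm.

S_c ≈ 39.2 mm

Final effective stress: σ'_f = 57 + 71.2 = 128.2 kPa.
σ'_f = 128.2 ≤ σ'_p = 181 kPa, so the clay remains overconsolidated and only the recompression index applies:
S_c = C_r·H/(1+e₀)·log₁₀(σ'_f/σ'_0) = 0.03×6.2/1.67×log₁₀(128.2/57)
    = 0.11138 × 0.35201 = 0.03921 m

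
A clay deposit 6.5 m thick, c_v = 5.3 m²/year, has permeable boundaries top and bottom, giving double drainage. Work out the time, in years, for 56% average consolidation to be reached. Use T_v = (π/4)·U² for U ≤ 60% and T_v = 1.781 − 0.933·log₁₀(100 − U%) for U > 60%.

t ≈ 0.491 years

Drainage path length: H_d = H/2 = 3.25 m (double drainage).
U ≤ 60%: T_v = (π/4)·U² = (π/4)×0.56² = 0.2463.
t = T_v·H_d²/c_v = 0.2463×3.25²/5.3 = 0.4909 years.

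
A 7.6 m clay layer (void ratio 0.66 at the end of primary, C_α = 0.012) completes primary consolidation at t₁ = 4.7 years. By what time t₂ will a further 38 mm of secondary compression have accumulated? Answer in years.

S_s = C_α·H/(1+e_p)·log₁₀(t₂/t₁) ⇒ log₁₀(t₂/t₁) = S_s·(1+e_p)/(C_α·H).
log₁₀(t₂/t₁) = 0.038 × (1+0.66) / (0.012×7.6) = 0.6917
t₂ = t₁ × 10^0.6917 = 4.7 × 4.917 = 23.11 years

t₂ ≈ 23.1 years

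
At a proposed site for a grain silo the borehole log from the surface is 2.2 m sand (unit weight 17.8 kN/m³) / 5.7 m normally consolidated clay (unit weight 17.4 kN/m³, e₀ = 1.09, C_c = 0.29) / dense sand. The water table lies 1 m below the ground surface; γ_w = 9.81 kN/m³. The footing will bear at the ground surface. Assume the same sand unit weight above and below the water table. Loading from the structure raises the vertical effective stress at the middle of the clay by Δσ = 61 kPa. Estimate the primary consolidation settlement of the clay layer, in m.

Mid-depth of clay below the ground surface: z = 2.2 + 5.7/2 = 5.05 m.
Total vertical stress at mid-clay: σ_v = 17.8×2.2 + 17.4×2.85 = 88.75 kPa.
Pore pressure: u = 9.81×(5.05 − 1) = 39.73 kPa.
Initial effective stress: σ'_0 = σ_v − u = 88.75 − 39.73 = 49.02 kPa.
Final effective stress: σ'_f = σ'_0 + Δσ = 49.02 + 61 = 110.02 kPa.
Normally consolidated clay, so the full stress increment lies on the virgin compression line:
S_c = C_c·H/(1+e₀)·log₁₀(σ'_f/σ'_0) = 0.29×5.7/(1+1.09)×log₁₀(110.02/49.02)
    = 0.79091 × 0.3511 = 0.2777 m

S_c ≈ 0.278 m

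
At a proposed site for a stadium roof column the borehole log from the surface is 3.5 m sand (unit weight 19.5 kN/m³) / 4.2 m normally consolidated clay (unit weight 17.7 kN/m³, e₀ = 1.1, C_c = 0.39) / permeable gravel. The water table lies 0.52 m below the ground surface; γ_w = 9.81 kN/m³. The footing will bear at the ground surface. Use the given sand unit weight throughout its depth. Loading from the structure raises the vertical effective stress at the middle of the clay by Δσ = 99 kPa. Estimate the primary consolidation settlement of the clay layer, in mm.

S_c ≈ 346 mm

Mid-depth of clay below the ground surface: z = 3.5 + 4.2/2 = 5.6 m.
Total vertical stress at mid-clay: σ_v = 19.5×3.5 + 17.7×2.1 = 105.42 kPa.
Pore pressure: u = 9.81×(5.6 − 0.52) = 49.835 kPa.
Initial effective stress: σ'_0 = σ_v − u = 105.42 − 49.835 = 55.585 kPa.
Final effective stress: σ'_f = σ'_0 + Δσ = 55.585 + 99 = 154.59 kPa.
Normally consolidated clay, so the full stress increment lies on the virgin compression line:
S_c = C_c·H/(1+e₀)·log₁₀(σ'_f/σ'_0) = 0.39×4.2/(1+1.1)×log₁₀(154.59/55.585)
    = 0.78 × 0.44422 = 0.3465 m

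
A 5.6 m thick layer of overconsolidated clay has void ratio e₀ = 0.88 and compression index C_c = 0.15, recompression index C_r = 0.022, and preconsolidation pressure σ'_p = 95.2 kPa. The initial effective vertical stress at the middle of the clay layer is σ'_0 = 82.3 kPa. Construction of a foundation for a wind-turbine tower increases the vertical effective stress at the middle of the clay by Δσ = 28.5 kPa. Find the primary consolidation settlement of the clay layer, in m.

S_c ≈ 0.0336 m

Final effective stress: σ'_f = 82.3 + 28.5 = 110.8 kPa.
σ'_f = 110.8 > σ'_p = 95.2 kPa, so the stress path crosses the preconsolidation pressure — recompression up to σ'_p, then virgin compression beyond:
S_c = H/(1+e₀)·[C_r·log₁₀(σ'_p/σ'_0) + C_c·log₁₀(σ'_f/σ'_p)]
    = 5.6/1.88 × [0.022×log₁₀(95.2/82.3) + 0.15×log₁₀(110.8/95.2)]
    = 2.9787 × [0.0013912 + 0.0098854] = 0.03359 m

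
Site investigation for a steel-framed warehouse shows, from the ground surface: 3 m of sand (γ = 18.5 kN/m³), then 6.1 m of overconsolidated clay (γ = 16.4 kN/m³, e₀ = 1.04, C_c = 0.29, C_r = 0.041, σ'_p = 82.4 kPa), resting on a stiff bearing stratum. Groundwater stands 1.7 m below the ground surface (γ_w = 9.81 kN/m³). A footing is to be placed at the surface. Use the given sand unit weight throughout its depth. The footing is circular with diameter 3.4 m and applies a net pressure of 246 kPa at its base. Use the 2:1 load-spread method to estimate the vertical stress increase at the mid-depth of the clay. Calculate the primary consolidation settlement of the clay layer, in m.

S_c ≈ 0.0668 m

Mid-depth of clay below the ground surface: z = 3 + 6.1/2 = 6.05 m.
Total vertical stress at mid-clay: σ_v = 18.5×3 + 16.4×3.05 = 105.52 kPa.
Pore pressure: u = 9.81×(6.05 − 1.7) = 42.673 kPa.
Initial effective stress: σ'_0 = σ_v − u = 105.52 − 42.673 = 62.847 kPa.
Stress increase at mid-clay by the 2:1 spreading method:
Δσ ≈ qD²/(D+z)² = 246×3.4²/(3.4+6.05)² = 31.844 kPa
Final effective stress: σ'_f = 62.847 + 31.844 = 94.691 kPa.
σ'_f = 94.691 > σ'_p = 82.4 kPa, so the stress path crosses the preconsolidation pressure — recompression up to σ'_p, then virgin compression beyond:
S_c = H/(1+e₀)·[C_r·log₁₀(σ'_p/σ'_0) + C_c·log₁₀(σ'_f/σ'_p)]
    = 6.1/2.04 × [0.041×log₁₀(82.4/62.847) + 0.29×log₁₀(94.691/82.4)]
    = 2.9902 × [0.0048233 + 0.017511] = 0.06678 m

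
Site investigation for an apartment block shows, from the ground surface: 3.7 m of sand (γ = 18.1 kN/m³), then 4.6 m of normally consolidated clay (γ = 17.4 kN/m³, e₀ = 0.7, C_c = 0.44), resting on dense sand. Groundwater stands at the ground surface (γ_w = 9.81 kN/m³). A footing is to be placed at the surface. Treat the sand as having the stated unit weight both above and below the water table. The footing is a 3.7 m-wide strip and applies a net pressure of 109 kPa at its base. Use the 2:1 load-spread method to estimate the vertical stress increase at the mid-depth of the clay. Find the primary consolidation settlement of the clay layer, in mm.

S_c ≈ 322 mm

Mid-depth of clay below the ground surface: z = 3.7 + 4.6/2 = 6 m.
Total vertical stress at mid-clay: σ_v = 18.1×3.7 + 17.4×2.3 = 106.99 kPa.
Pore pressure: u = 9.81×(6 − 0) = 58.86 kPa.
Initial effective stress: σ'_0 = σ_v − u = 106.99 − 58.86 = 48.13 kPa.
Stress increase at mid-clay by the 2:1 spreading method:
Δσ = qB/(B+z) = 109×3.7/(3.7+6) = 41.577 kPa
Final effective stress: σ'_f = σ'_0 + Δσ = 48.13 + 41.577 = 89.707 kPa.
Normally consolidated clay, so the full stress increment lies on the virgin compression line:
S_c = C_c·H/(1+e₀)·log₁₀(σ'_f/σ'_0) = 0.44×4.6/(1+0.7)×log₁₀(89.707/48.13)
    = 1.1906 × 0.27041 = 0.322 m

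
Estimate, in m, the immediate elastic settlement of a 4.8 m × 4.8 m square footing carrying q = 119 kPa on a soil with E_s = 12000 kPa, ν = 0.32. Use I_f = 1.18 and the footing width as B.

Immediate (elastic) settlement: S_e = q·B·(1−ν²)/E_s · I_f.
S_e = 119 × 4.8 × (1 − 0.32²) / 12000 × 1.18
    = 119 × 4.8 × 0.8976 / 12000 × 1.18
    = 0.05042 m

S_e ≈ 0.0504 m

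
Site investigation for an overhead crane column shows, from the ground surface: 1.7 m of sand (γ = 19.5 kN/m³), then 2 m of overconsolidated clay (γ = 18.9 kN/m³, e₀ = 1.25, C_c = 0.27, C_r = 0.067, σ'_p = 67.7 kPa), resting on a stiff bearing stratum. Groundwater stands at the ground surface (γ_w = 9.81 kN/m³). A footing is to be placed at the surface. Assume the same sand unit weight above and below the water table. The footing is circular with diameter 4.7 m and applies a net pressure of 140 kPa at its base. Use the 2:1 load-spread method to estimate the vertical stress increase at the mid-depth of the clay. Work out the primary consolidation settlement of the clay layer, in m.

S_c ≈ 0.0452 m

Mid-depth of clay below the ground surface: z = 1.7 + 2/2 = 2.7 m.
Total vertical stress at mid-clay: σ_v = 19.5×1.7 + 18.9×1 = 52.05 kPa.
Pore pressure: u = 9.81×(2.7 − 0) = 26.487 kPa.
Initial effective stress: σ'_0 = σ_v − u = 52.05 − 26.487 = 25.563 kPa.
Stress increase at mid-clay by the 2:1 spreading method:
Δσ ≈ qD²/(D+z)² = 140×4.7²/(4.7+2.7)² = 56.476 kPa
Final effective stress: σ'_f = 25.563 + 56.476 = 82.039 kPa.
σ'_f = 82.039 > σ'_p = 67.7 kPa, so the stress path crosses the preconsolidation pressure — recompression up to σ'_p, then virgin compression beyond:
S_c = H/(1+e₀)·[C_r·log₁₀(σ'_p/σ'_0) + C_c·log₁₀(σ'_f/σ'_p)]
    = 2/2.25 × [0.067×log₁₀(67.7/25.563) + 0.27×log₁₀(82.039/67.7)]
    = 0.88889 × [0.028339 + 0.022527] = 0.04521 m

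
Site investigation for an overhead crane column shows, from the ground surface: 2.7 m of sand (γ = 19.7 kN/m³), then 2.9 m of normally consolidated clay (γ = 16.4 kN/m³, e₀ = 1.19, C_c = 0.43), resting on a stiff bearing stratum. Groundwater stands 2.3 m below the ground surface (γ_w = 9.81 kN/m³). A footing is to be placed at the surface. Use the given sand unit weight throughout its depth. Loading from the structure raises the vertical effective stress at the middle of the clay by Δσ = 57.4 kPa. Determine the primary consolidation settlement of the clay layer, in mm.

S_c ≈ 168 mm

Mid-depth of clay below the ground surface: z = 2.7 + 2.9/2 = 4.15 m.
Total vertical stress at mid-clay: σ_v = 19.7×2.7 + 16.4×1.45 = 76.97 kPa.
Pore pressure: u = 9.81×(4.15 − 2.3) = 18.149 kPa.
Initial effective stress: σ'_0 = σ_v − u = 76.97 − 18.149 = 58.821 kPa.
Final effective stress: σ'_f = σ'_0 + Δσ = 58.821 + 57.4 = 116.22 kPa.
Normally consolidated clay, so the full stress increment lies on the virgin compression line:
S_c = C_c·H/(1+e₀)·log₁₀(σ'_f/σ'_0) = 0.43×2.9/(1+1.19)×log₁₀(116.22/58.821)
    = 0.56941 × 0.29575 = 0.1684 m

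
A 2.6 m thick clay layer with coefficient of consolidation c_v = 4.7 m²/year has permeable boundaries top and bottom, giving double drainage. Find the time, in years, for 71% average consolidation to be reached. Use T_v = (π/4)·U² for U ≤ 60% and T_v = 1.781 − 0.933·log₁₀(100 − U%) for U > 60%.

t ≈ 0.15 years

Drainage path length: H_d = H/2 = 1.3 m (double drainage).
U > 60%: T_v = 1.781 − 0.933·log₁₀(100 − 71) = 0.41658.
t = T_v·H_d²/c_v = 0.41658×1.3²/4.7 = 0.1498 years.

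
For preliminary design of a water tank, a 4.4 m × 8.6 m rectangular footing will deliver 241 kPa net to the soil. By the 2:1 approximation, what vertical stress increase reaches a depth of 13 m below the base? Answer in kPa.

By the 2:1 method the load spreads at 1 horizontal : 2 vertical, so at depth z the loaded area has grown by z in each plan dimension:
Δσ = qBL/((B+z)(L+z)) = 241×4.4×8.6/((4.4+13)(8.6+13)) = 24.264 kPa

Δσ_z ≈ 24.3 kPa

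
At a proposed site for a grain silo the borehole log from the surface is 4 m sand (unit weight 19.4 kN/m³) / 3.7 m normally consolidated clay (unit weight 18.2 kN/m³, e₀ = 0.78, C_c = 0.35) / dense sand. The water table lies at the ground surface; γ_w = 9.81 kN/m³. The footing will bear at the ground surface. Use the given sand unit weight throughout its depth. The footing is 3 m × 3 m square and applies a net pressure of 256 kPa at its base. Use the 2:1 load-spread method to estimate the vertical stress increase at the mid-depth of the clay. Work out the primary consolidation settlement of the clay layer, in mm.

S_c ≈ 138 mm

Mid-depth of clay below the ground surface: z = 4 + 3.7/2 = 5.85 m.
Total vertical stress at mid-clay: σ_v = 19.4×4 + 18.2×1.85 = 111.27 kPa.
Pore pressure: u = 9.81×(5.85 − 0) = 57.389 kPa.
Initial effective stress: σ'_0 = σ_v − u = 111.27 − 57.389 = 53.881 kPa.
Stress increase at mid-clay by the 2:1 spreading method:
Δσ = qBL/((B+z)(L+z)) = 256×3×3/((3+5.85)(3+5.85)) = 29.417 kPa
Final effective stress: σ'_f = σ'_0 + Δσ = 53.881 + 29.417 = 83.298 kPa.
Normally consolidated clay, so the full stress increment lies on the virgin compression line:
S_c = C_c·H/(1+e₀)·log₁₀(σ'_f/σ'_0) = 0.35×3.7/(1+0.78)×log₁₀(83.298/53.881)
    = 0.72753 × 0.1892 = 0.1376 m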